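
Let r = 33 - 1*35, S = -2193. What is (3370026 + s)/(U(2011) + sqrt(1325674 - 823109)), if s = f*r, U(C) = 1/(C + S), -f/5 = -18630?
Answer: 579438132/16646963059 + 105457740024*sqrt(502565)/16646963059 ≈ 4491.0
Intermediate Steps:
f = 93150 (f = -5*(-18630) = 93150)
r = -2 (r = 33 - 35 = -2)
U(C) = 1/(-2193 + C) (U(C) = 1/(C - 2193) = 1/(-2193 + C))
s = -186300 (s = 93150*(-2) = -186300)
(3370026 + s)/(U(2011) + sqrt(1325674 - 823109)) = (3370026 - 186300)/(1/(-2193 + 2011) + sqrt(1325674 - 823109)) = 3183726/(1/(-182) + sqrt(502565)) = 3183726/(-1/182 + sqrt(502565))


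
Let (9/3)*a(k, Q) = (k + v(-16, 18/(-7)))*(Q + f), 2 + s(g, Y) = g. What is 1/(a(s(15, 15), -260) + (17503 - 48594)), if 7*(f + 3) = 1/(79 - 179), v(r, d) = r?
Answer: -700/21579599 ≈ -3.2438e-5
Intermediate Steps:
s(g, Y) = -2 + g
f = -2101/700 (f = -3 + 1/(7*(79 - 179)) = -3 + (⅐)/(-100) = -3 + (⅐)*(-1/100) = -3 - 1/700 = -2101/700 ≈ -3.0014)
a(k, Q) = (-16 + k)*(-2101/700 + Q)/3 (a(k, Q) = ((k - 16)*(Q - 2101/700))/3 = ((-16 + k)*(-2101/700 + Q))/3 = (-16 + k)*(-2101/700 + Q)/3)
1/(a(s(15, 15), -260) + (17503 - 48594)) = 1/((8404/525 - 2101*(-2 + 15)/2100 - 16/3*(-260) + (⅓)*(-260)*(-2 + 15)) + (17503 - 48594)) = 1/((8404/525 - 2101/2100*13 + 4160/3 + (⅓)*(-260)*13) - 31091) = 1/((8404/525 - 27313/2100 + 4160/3 - 3380/3) - 31091) = 1/(184101/700 - 31091) = 1/(-21579599/700) = -700/21579599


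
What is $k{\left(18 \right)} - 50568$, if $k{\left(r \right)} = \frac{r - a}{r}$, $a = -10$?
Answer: $- \frac{455098}{9} \approx -50566.0$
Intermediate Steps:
$k{\left(r \right)} = \frac{10 + r}{r}$ ($k{\left(r \right)} = \frac{r - -10}{r} = \frac{r + 10}{r} = \frac{10 + r}{r}$)
$k{\left(18 \right)} - 50568 = \frac{10 + 18}{18} - 50568 = \frac{1}{18} \cdot 28 - 50568 = \frac{14}{9} - 50568 = - \frac{455098}{9}$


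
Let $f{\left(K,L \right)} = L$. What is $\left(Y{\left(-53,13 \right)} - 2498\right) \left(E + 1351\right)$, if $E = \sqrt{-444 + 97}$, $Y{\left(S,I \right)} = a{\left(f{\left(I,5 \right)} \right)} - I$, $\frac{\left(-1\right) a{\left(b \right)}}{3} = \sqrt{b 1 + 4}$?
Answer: $-3404520 - 2520 i \sqrt{347} \approx -3.4045 \cdot 10^{6} - 46942.0 i$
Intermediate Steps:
$a{\left(b \right)} = - 3 \sqrt{4 + b}$ ($a{\left(b \right)} = - 3 \sqrt{b 1 + 4} = - 3 \sqrt{b + 4} = - 3 \sqrt{4 + b}$)
$Y{\left(S,I \right)} = -9 - I$ ($Y{\left(S,I \right)} = - 3 \sqrt{4 + 5} - I = - 3 \sqrt{9} - I = \left(-3\right) 3 - I = -9 - I$)
$E = i \sqrt{347}$ ($E = \sqrt{-347} = i \sqrt{347} \approx 18.628 i$)
$\left(Y{\left(-53,13 \right)} - 2498\right) \left(E + 1351\right) = \left(\left(-9 - 13\right) - 2498\right) \left(i \sqrt{347} + 1351\right) = \left(\left(-9 - 13\right) - 2498\right) \left(1351 + i \sqrt{347}\right) = \left(-22 - 2498\right) \left(1351 + i \sqrt{347}\right) = - 2520 \left(1351 + i \sqrt{347}\right) = -3404520 - 2520 i \sqrt{347}$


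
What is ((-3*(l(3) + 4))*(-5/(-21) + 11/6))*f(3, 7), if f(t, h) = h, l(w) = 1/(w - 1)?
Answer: -783/4 ≈ -195.75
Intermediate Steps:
l(w) = 1/(-1 + w)
((-3*(l(3) + 4))*(-5/(-21) + 11/6))*f(3, 7) = ((-3*(1/(-1 + 3) + 4))*(-5/(-21) + 11/6))*7 = ((-3*(1/2 + 4))*(-5*(-1/21) + 11*(⅙)))*7 = ((-3*(½ + 4))*(5/21 + 11/6))*7 = (-3*9/2*(29/14))*7 = -27/2*29/14*7 = -783/28*7 = -783/4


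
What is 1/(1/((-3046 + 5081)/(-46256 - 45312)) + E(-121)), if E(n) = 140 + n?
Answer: -2035/52903 ≈ -0.038467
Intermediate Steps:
1/(1/((-3046 + 5081)/(-46256 - 45312)) + E(-121)) = 1/(1/((-3046 + 5081)/(-46256 - 45312)) + (140 - 121)) = 1/(1/(2035/(-91568)) + 19) = 1/(1/(2035*(-1/91568)) + 19) = 1/(1/(-2035/91568) + 19) = 1/(-91568/2035 + 19) = 1/(-52903/2035) = -2035/52903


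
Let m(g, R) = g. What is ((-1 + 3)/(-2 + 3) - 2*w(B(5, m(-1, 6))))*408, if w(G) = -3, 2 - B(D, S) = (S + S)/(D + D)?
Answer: 3264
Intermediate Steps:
B(D, S) = 2 - S/D (B(D, S) = 2 - (S + S)/(D + D) = 2 - 2*S/(2*D) = 2 - 2*S*1/(2*D) = 2 - S/D)
((-1 + 3)/(-2 + 3) - 2*w(B(5, m(-1, 6))))*408 = ((-1 + 3)/(-2 + 3) - 2*(-3))*408 = (2/1 + 6)*408 = (2*1 + 6)*408 = (2 + 6)*408 = 8*408 = 3264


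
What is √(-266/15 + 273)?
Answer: √57435/15 ≈ 15.977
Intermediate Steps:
√(-266/15 + 273) = √(3829/15) = √57435/15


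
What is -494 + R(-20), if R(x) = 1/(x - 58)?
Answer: -38533/78 ≈ -494.01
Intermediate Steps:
R(x) = 1/(-58 + x)
-494 + R(-20) = -494 + 1/(-58 - 20) = -494 + 1/(-78) = -494 - 1/78 = -38533/78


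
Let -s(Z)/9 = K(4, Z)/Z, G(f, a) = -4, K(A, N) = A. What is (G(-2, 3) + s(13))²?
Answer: 7744/169 ≈ 45.823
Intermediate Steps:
s(Z) = -36/Z
(G(-2, 3) + s(13))² = (-4 - 36/13)² = (-88/13)² = 7744/169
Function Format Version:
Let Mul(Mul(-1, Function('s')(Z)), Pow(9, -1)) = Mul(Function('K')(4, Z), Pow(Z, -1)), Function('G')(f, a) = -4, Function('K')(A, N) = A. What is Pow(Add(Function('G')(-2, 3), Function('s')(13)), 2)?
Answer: Rational(7744, 169) ≈ 45.823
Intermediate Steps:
Function('s')(Z) = Mul(-36, Pow(Z, -1)) (Function('s')(Z) = Mul(-9, Mul(4, Pow(Z, -1))) = Mul(-36, Pow(Z, -1)))
Pow(Add(Function('G')(-2, 3), Function('s')(13)), 2) = Pow(Add(-4, Mul(-36, Pow(13, -1))), 2) = Pow(Add(-4, Mul(-36, Rational(1, 13))), 2) = Pow(Add(-4, Rational(-36, 13)), 2) = Pow(Rational(-88, 13), 2) = Rational(7744, 169)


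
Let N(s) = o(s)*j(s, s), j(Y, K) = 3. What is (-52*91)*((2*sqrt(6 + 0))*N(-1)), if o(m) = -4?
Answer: 113568*sqrt(6) ≈ 2.7818e+5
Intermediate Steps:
N(s) = -12 (N(s) = -4*3 = -12)
(-52*91)*((2*sqrt(6 + 0))*N(-1)) = (-52*91)*((2*sqrt(6 + 0))*(-12)) = -4732*2*sqrt(6)*(-12) = -(-113568)*sqrt(6) = 113568*sqrt(6)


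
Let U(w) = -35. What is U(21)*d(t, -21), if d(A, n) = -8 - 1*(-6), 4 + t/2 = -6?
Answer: 70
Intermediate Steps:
t = -20 (t = -8 + 2*(-6) = -8 - 12 = -20)
d(A, n) = -2 (d(A, n) = -8 + 6 = -2)
U(21)*d(t, -21) = -35*(-2) = 70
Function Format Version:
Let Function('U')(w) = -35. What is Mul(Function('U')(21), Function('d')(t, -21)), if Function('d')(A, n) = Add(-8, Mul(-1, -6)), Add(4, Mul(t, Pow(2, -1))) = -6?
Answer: 70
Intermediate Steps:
t = -20 (t = Add(-8, Mul(2, -6)) = Add(-8, -12) = -20)
Function('d')(A, n) = -2 (Function('d')(A, n) = Add(-8, 6) = -2)
Mul(Function('U')(21), Function('d')(t, -21)) = Mul(-35, -2) = 70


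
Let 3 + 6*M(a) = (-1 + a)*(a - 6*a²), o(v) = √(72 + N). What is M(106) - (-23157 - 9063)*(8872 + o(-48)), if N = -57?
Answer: 569355829/2 + 32220*√15 ≈ 2.8480e+8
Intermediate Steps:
o(v) = √15 (o(v) = √(72 - 57) = √15)
M(a) = -½ + (-1 + a)*(a - 6*a²)/6 (M(a) = -½ + ((-1 + a)*(a - 6*a²))/6 = -½ + (-1 + a)*(a - 6*a²)/6)
M(106) - (-23157 - 9063)*(8872 + o(-48)) = (-½ - 1*106³ - ⅙*106 + (7/6)*106²) - (-23157 - 9063)*(8872 + √15) = (-½ - 1*1191016 - 53/3 + (7/6)*11236) - (-32220)*(8872 + √15) = (-½ - 1191016 - 53/3 + 39326/3) - (-285855840 - 32220*√15) = -2355851/2 + (285855840 + 32220*√15) = 569355829/2 + 32220*√15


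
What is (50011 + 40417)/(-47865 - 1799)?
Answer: -22607/12416 ≈ -1.8208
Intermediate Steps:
(50011 + 40417)/(-47865 - 1799) = 90428/(-49664) = 90428*(-1/49664) = -22607/12416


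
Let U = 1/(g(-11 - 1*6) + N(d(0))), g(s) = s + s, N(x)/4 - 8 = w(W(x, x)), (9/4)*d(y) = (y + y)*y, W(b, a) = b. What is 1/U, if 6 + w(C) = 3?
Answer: -14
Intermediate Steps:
w(C) = -3 (w(C) = -6 + 3 = -3)
d(y) = 8*y**2/9 (d(y) = 4*((y + y)*y)/9 = 4*((2*y)*y)/9 = 4*(2*y**2)/9 = 8*y**2/9)
N(x) = 20 (N(x) = 32 + 4*(-3) = 32 - 12 = 20)
g(s) = 2*s
U = -1/14 (U = 1/(2*(-11 - 1*6) + 20) = 1/(2*(-11 - 6) + 20) = 1/(2*(-17) + 20) = 1/(-34 + 20) = 1/(-14) = -1/14 ≈ -0.071429)
1/U = 1/(-1/14) = -14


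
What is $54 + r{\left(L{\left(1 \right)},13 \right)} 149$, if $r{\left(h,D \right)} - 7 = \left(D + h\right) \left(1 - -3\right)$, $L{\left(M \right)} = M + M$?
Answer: $10037$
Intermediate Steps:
$L{\left(M \right)} = 2 M$
$r{\left(h,D \right)} = 7 + 4 D + 4 h$ ($r{\left(h,D \right)} = 7 + \left(D + h\right) \left(1 - -3\right) = 7 + \left(D + h\right) \left(1 + 3\right) = 7 + \left(D + h\right) 4 = 7 + \left(4 D + 4 h\right) = 7 + 4 D + 4 h$)
$54 + r{\left(L{\left(1 \right)},13 \right)} 149 = 54 + \left(7 + 4 \cdot 13 + 4 \cdot 2 \cdot 1\right) 149 = 54 + \left(7 + 52 + 4 \cdot 2\right) 149 = 54 + \left(7 + 52 + 8\right) 149 = 54 + 67 \cdot 149 = 54 + 9983 = 10037$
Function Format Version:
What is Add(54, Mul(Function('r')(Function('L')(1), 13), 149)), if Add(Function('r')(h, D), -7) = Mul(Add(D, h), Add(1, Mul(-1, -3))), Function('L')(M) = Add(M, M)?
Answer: 10037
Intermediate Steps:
Function('L')(M) = Mul(2, M)
Function('r')(h, D) = Add(7, Mul(4, D), Mul(4, h)) (Function('r')(h, D) = Add(7, Mul(Add(D, h), Add(1, Mul(-1, -3)))) = Add(7, Mul(Add(D, h), Add(1, 3))) = Add(7, Mul(Add(D, h), 4)) = Add(7, Add(Mul(4, D), Mul(4, h))) = Add(7, Mul(4, D), Mul(4, h)))
Add(54, Mul(Function('r')(Function('L')(1), 13), 149)) = Add(54, Mul(Add(7, Mul(4, 13), Mul(4, Mul(2, 1))), 149)) = Add(54, Mul(Add(7, 52, Mul(4, 2)), 149)) = Add(54, Mul(Add(7, 52, 8), 149)) = Add(54, Mul(67, 149)) = Add(54, 9983) = 10037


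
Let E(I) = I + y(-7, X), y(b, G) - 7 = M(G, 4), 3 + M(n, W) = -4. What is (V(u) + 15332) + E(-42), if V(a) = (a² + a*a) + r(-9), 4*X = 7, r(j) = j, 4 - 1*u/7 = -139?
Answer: 2019283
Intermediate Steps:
u = 1001 (u = 28 - 7*(-139) = 28 + 973 = 1001)
X = 7/4 (X = (¼)*7 = 7/4 ≈ 1.7500)
M(n, W) = -7 (M(n, W) = -3 - 4 = -7)
y(b, G) = 0 (y(b, G) = 7 - 7 = 0)
V(a) = -9 + 2*a² (V(a) = (a² + a*a) - 9 = (a² + a²) - 9 = 2*a² - 9 = -9 + 2*a²)
E(I) = I (E(I) = I + 0 = I)
(V(u) + 15332) + E(-42) = ((-9 + 2*1001²) + 15332) - 42 = ((-9 + 2*1002001) + 15332) - 42 = ((-9 + 2004002) + 15332) - 42 = (2003993 + 15332) - 42 = 2019325 - 42 = 2019283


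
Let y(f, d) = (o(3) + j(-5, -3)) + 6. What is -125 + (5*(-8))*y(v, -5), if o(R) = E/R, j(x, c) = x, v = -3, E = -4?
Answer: -335/3 ≈ -111.67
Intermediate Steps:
o(R) = -4/R
y(f, d) = -⅓ (y(f, d) = (-4/3 - 5) + 6 = -19/3 + 6 = -⅓)
-125 + (5*(-8))*y(v, -5) = -125 + (5*(-8))*(-⅓) = -125 - 40*(-⅓) = -125 + 40/3 = -335/3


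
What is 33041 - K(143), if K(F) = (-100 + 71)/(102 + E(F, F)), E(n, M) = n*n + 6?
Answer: 679223866/20557 ≈ 33041.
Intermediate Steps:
E(n, M) = 6 + n² (E(n, M) = n² + 6 = 6 + n²)
K(F) = -29/(108 + F²) (K(F) = (-100 + 71)/(102 + (6 + F²)) = -29/(108 + F²))
33041 - K(143) = 33041 - (-29)/(108 + 143²) = 33041 - (-29)/(108 + 20449) = 33041 - (-29)/20557 = 33041 - 1*(-29/20557) = 33041 + 29/20557 = 679223866/20557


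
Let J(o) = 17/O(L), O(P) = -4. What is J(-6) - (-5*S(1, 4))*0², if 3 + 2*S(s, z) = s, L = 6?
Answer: -17/4 ≈ -4.2500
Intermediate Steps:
S(s, z) = -3/2 + s/2
J(o) = -17/4 (J(o) = 17/(-4) = 17*(-¼) = -17/4)
J(-6) - (-5*S(1, 4))*0² = -17/4 - (-5*(-3/2 + (½)*1))*0² = -17/4 - (-5*(-3/2 + ½))*0 = -17/4 - (-5*(-1))*0 = -17/4 - 5*0 = -17/4 - 1*0 = -17/4 + 0 = -17/4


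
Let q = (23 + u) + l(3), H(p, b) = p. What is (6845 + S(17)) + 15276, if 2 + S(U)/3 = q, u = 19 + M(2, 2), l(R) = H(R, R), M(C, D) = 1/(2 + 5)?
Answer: 155753/7 ≈ 22250.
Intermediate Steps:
M(C, D) = 1/7
l(R) = R
u = 134/7 (u = 19 + 1/7 = 134/7 ≈ 19.143)
q = 316/7 (q = (23 + 134/7) + 3 = 295/7 + 3 = 316/7 ≈ 45.143)
S(U) = 906/7 (S(U) = -6 + 3*(316/7) = -6 + 948/7 = 906/7)
(6845 + S(17)) + 15276 = (6845 + 906/7) + 15276 = 48821/7 + 15276 = 155753/7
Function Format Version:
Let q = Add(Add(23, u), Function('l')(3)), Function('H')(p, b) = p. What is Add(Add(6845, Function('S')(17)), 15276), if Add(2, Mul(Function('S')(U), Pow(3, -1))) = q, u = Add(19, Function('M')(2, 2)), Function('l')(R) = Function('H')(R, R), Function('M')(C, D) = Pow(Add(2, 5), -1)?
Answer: Rational(155753, 7) ≈ 22250.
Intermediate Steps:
Function('M')(C, D) = Rational(1, 7) (Function('M')(C, D) = Pow(7, -1) = Rational(1, 7))
Function('l')(R) = R
u = Rational(134, 7) (u = Add(19, Rational(1, 7)) = Rational(134, 7) ≈ 19.143)
q = Rational(316, 7) (q = Add(Add(23, Rational(134, 7)), 3) = Add(Rational(295, 7), 3) = Rational(316, 7) ≈ 45.143)
Function('S')(U) = Rational(906, 7) (Function('S')(U) = Add(-6, Mul(3, Rational(316, 7))) = Add(-6, Rational(948, 7)) = Rational(906, 7))
Add(Add(6845, Function('S')(17)), 15276) = Add(Add(6845, Rational(906, 7)), 15276) = Add(Rational(48821, 7), 15276) = Rational(155753, 7)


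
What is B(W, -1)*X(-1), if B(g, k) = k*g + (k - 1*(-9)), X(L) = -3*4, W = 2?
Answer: -72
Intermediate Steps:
X(L) = -12
B(g, k) = 9 + k + g*k (B(g, k) = g*k + (k + 9) = g*k + (9 + k) = 9 + k + g*k)
B(W, -1)*X(-1) = (9 - 1 + 2*(-1))*(-12) = (9 - 1 - 2)*(-12) = 6*(-12) = -72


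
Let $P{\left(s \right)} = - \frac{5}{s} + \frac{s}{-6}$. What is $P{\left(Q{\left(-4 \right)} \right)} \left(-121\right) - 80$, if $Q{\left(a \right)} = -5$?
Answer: $- \frac{1811}{6} \approx -301.83$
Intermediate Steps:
$P{\left(s \right)} = - \frac{5}{s} - \frac{s}{6}$ ($P{\left(s \right)} = - \frac{5}{s} + s \left(- \frac{1}{6}\right) = - \frac{5}{s} - \frac{s}{6}$)
$P{\left(Q{\left(-4 \right)} \right)} \left(-121\right) - 80 = \left(- \frac{5}{-5} - - \frac{5}{6}\right) \left(-121\right) - 80 = \left(\left(-5\right) \left(- \frac{1}{5}\right) + \frac{5}{6}\right) \left(-121\right) - 80 = \left(1 + \frac{5}{6}\right) \left(-121\right) - 80 = \frac{11}{6} \left(-121\right) - 80 = - \frac{1331}{6} - 80 = - \frac{1811}{6}$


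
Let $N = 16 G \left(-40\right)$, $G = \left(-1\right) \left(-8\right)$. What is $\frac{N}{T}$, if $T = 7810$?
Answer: $- \frac{512}{781} \approx -0.65557$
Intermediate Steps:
$G = 8$
$N = -5120$ ($N = 16 \cdot 8 \left(-40\right) = 128 \left(-40\right) = -5120$)
$\frac{N}{T} = - \frac{5120}{7810} = \left(-5120\right) \frac{1}{7810} = - \frac{512}{781}$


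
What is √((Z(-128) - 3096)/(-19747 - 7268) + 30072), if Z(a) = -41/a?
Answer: √5618415799292610/432240 ≈ 173.41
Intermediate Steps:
√((Z(-128) - 3096)/(-19747 - 7268) + 30072) = √((-41/(-128) - 3096)/(-19747 - 7268) + 30072) = √((-41*(-1/128) - 3096)/(-27015) + 30072) = √((41/128 - 3096)*(-1/27015) + 30072) = √(-396247/128*(-1/27015) + 30072) = √(396247/3457920 + 30072) = √(103986966487/3457920) = √5618415799292610/432240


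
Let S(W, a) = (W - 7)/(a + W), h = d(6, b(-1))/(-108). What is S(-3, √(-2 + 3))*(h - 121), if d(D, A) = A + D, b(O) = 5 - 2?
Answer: -7265/12 ≈ -605.42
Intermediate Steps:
b(O) = 3
h = -1/12 (h = (3 + 6)/(-108) = 9*(-1/108) = -1/12 ≈ -0.083333)
S(W, a) = (-7 + W)/(W + a)
S(-3, √(-2 + 3))*(h - 121) = ((-7 - 3)/(-3 + √(-2 + 3)))*(-1/12 - 121) = (-10/(-3 + √1))*(-1453/12) = (-10/(-3 + 1))*(-1453/12) = (-10/(-2))*(-1453/12) = -½*(-10)*(-1453/12) = 5*(-1453/12) = -7265/12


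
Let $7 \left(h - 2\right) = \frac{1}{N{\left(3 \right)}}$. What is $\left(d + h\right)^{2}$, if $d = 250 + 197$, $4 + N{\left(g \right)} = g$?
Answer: $\frac{9872164}{49} \approx 2.0147 \cdot 10^{5}$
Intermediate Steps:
$N{\left(g \right)} = -4 + g$
$d = 447$
$h = \frac{13}{7}$ ($h = 2 + \frac{1}{7 \left(-4 + 3\right)} = 2 + \frac{1}{7 \left(-1\right)} = 2 + \frac{1}{7} \left(-1\right) = 2 - \frac{1}{7} = \frac{13}{7} \approx 1.8571$)
$\left(d + h\right)^{2} = \left(447 + \frac{13}{7}\right)^{2} = \left(\frac{3142}{7}\right)^{2} = \frac{9872164}{49}$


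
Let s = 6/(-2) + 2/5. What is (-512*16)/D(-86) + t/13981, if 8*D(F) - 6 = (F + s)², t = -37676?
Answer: -30305999124/2745854419 ≈ -11.037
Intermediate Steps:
s = -13/5 (s = 6*(-½) + 2*(⅕) = -3 + ⅖ = -13/5 ≈ -2.6000)
D(F) = ¾ + (-13/5 + F)²/8 (D(F) = ¾ + (F - 13/5)²/8 = ¾ + (-13/5 + F)²/8)
(-512*16)/D(-86) + t/13981 = (-512*16)/(¾ + (-13 + 5*(-86))²/200) - 37676/13981 = -8192/(¾ + (-13 - 430)²/200) - 37676*1/13981 = -8192/(¾ + (1/200)*(-443)²) - 37676/13981 = -8192/(¾ + (1/200)*196249) - 37676/13981 = -8192/(¾ + 196249/200) - 37676/13981 = -8192/196399/200 - 37676/13981 = -8192*200/196399 - 37676/13981 = -1638400/196399 - 37676/13981 = -30305999124/2745854419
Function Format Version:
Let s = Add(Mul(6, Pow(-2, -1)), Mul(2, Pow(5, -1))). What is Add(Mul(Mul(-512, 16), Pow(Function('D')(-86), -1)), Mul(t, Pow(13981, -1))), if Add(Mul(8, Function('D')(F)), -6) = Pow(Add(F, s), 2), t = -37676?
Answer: Rational(-30305999124, 2745854419) ≈ -11.037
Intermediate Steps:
s = Rational(-13, 5) (s = Add(Mul(6, Rational(-1, 2)), Mul(2, Rational(1, 5))) = Add(-3, Rational(2, 5)) = Rational(-13, 5) ≈ -2.6000)
Function('D')(F) = Add(Rational(3, 4), Mul(Rational(1, 8), Pow(Add(Rational(-13, 5), F), 2))) (Function('D')(F) = Add(Rational(3, 4), Mul(Rational(1, 8), Pow(Add(F, Rational(-13, 5)), 2))) = Add(Rational(3, 4), Mul(Rational(1, 8), Pow(Add(Rational(-13, 5), F), 2))))
Add(Mul(Mul(-512, 16), Pow(Function('D')(-86), -1)), Mul(t, Pow(13981, -1))) = Add(Mul(Mul(-512, 16), Pow(Add(Rational(3, 4), Mul(Rational(1, 200), Pow(Add(-13, Mul(5, -86)), 2))), -1)), Mul(-37676, Pow(13981, -1))) = Add(Mul(-8192, Pow(Add(Rational(3, 4), Mul(Rational(1, 200), Pow(Add(-13, -430), 2))), -1)), Mul(-37676, Rational(1, 13981))) = Add(Mul(-8192, Pow(Add(Rational(3, 4), Mul(Rational(1, 200), Pow(-443, 2))), -1)), Rational(-37676, 13981)) = Add(Mul(-8192, Pow(Add(Rational(3, 4), Mul(Rational(1, 200), 196249)), -1)), Rational(-37676, 13981)) = Add(Mul(-8192, Pow(Add(Rational(3, 4), Rational(196249, 200)), -1)), Rational(-37676, 13981)) = Add(Mul(-8192, Pow(Rational(196399, 200), -1)), Rational(-37676, 13981)) = Add(Mul(-8192, Rational(200, 196399)), Rational(-37676, 13981)) = Add(Rational(-1638400, 196399), Rational(-37676, 13981)) = Rational(-30305999124, 2745854419)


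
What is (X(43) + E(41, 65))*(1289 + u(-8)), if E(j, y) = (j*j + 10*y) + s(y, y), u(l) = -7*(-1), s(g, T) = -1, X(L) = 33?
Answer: 3062448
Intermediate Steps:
u(l) = 7
E(j, y) = -1 + j² + 10*y (E(j, y) = (j*j + 10*y) - 1 = (j² + 10*y) - 1 = -1 + j² + 10*y)
(X(43) + E(41, 65))*(1289 + u(-8)) = (33 + (-1 + 41² + 10*65))*(1289 + 7) = (33 + (-1 + 1681 + 650))*1296 = (33 + 2330)*1296 = 2363*1296 = 3062448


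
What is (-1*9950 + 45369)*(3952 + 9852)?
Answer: 488923876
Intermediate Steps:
(-1*9950 + 45369)*(3952 + 9852) = (-9950 + 45369)*13804 = 35419*13804 = 488923876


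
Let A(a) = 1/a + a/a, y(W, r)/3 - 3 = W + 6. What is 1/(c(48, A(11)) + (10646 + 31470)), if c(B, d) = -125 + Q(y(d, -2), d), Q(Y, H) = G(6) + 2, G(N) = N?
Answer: 1/41999 ≈ 2.3810e-5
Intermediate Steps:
y(W, r) = 27 + 3*W (y(W, r) = 9 + 3*(W + 6) = 9 + 3*(6 + W) = 9 + (18 + 3*W) = 27 + 3*W)
A(a) = 1 + 1/a (A(a) = 1/a + 1 = 1 + 1/a)
Q(Y, H) = 8 (Q(Y, H) = 6 + 2 = 8)
c(B, d) = -117 (c(B, d) = -125 + 8 = -117)
1/(c(48, A(11)) + (10646 + 31470)) = 1/(-117 + (10646 + 31470)) = 1/(-117 + 42116) = 1/41999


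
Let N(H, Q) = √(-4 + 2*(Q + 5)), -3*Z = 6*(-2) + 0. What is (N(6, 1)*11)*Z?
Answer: 88*√2 ≈ 124.45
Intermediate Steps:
Z = 4 (Z = -(6*(-2) + 0)/3 = -(-12 + 0)/3 = -⅓*(-12) = 4)
N(H, Q) = √(6 + 2*Q) (N(H, Q) = √(-4 + 2*(5 + Q)) = √(-4 + (10 + 2*Q)) = √(6 + 2*Q))
(N(6, 1)*11)*Z = (√(6 + 2*1)*11)*4 = (√(6 + 2)*11)*4 = (√8*11)*4 = ((2*√2)*11)*4 = (22*√2)*4 = 88*√2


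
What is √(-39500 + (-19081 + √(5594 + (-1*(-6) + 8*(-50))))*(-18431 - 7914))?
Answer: √(502649445 - 526900*√13) ≈ 22377.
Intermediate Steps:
√(-39500 + (-19081 + √(5594 + (-1*(-6) + 8*(-50))))*(-18431 - 7914)) = √(-39500 + (-19081 + √(5594 + (6 - 400)))*(-26345)) = √(-39500 + (-19081 + √(5594 - 394))*(-26345)) = √(-39500 + (-19081 + √5200)*(-26345)) = √(-39500 + (-19081 + 20*√13)*(-26345)) = √(-39500 + (502688945 - 526900*√13)) = √(502649445 - 526900*√13)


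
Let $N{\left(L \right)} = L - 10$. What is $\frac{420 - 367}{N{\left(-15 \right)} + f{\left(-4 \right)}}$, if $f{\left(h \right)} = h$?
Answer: $- \frac{53}{29} \approx -1.8276$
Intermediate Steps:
$N{\left(L \right)} = -10 + L$ ($N{\left(L \right)} = L - 10 = -10 + L$)
$\frac{420 - 367}{N{\left(-15 \right)} + f{\left(-4 \right)}} = \frac{420 - 367}{\left(-10 - 15\right) - 4} = \frac{53}{-25 - 4} = \frac{53}{-29} = 53 \left(- \frac{1}{29}\right) = - \frac{53}{29}$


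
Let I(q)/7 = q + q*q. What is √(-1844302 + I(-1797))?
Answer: √20747582 ≈ 4555.0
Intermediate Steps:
I(q) = 7*q + 7*q² (I(q) = 7*(q + q*q) = 7*(q + q²) = 7*q + 7*q²)
√(-1844302 + I(-1797)) = √(-1844302 + 7*(-1797)*(1 - 1797)) = √(-1844302 + 7*(-1797)*(-1796)) = √(-1844302 + 22591884) = √20747582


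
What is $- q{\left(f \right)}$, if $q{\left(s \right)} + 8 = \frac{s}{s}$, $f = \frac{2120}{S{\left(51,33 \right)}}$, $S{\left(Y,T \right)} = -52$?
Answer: $7$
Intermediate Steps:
$f = - \frac{530}{13}$ ($f = \frac{2120}{-52} = 2120 \left(- \frac{1}{52}\right) = - \frac{530}{13} \approx -40.769$)
$q{\left(s \right)} = -7$ ($q{\left(s \right)} = -8 + \frac{s}{s} = -8 + 1 = -7$)
$- q{\left(f \right)} = \left(-1\right) \left(-7\right) = 7$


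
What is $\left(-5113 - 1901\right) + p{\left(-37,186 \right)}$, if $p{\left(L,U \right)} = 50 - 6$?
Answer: $-6970$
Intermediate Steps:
$p{\left(L,U \right)} = 44$
$\left(-5113 - 1901\right) + p{\left(-37,186 \right)} = \left(-5113 - 1901\right) + 44 = -7014 + 44 = -6970$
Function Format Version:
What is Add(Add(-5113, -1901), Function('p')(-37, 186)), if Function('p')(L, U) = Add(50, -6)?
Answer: -6970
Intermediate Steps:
Function('p')(L, U) = 44
Add(Add(-5113, -1901), Function('p')(-37, 186)) = Add(Add(-5113, -1901), 44) = Add(-7014, 44) = -6970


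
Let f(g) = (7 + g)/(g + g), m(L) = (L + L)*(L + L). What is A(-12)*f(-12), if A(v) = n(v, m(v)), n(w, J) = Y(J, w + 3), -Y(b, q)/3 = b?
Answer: -360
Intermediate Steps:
m(L) = 4*L² (m(L) = (2*L)*(2*L) = 4*L²)
Y(b, q) = -3*b
n(w, J) = -3*J
A(v) = -12*v²
f(g) = (7 + g)/(2*g) (f(g) = (7 + g)/((2*g)) = (7 + g)*(1/(2*g)) = (7 + g)/(2*g))
A(-12)*f(-12) = (-12*(-12)²)*((½)*(7 - 12)/(-12)) = (-12*144)*((½)*(-1/12)*(-5)) = -1728*5/24 = -360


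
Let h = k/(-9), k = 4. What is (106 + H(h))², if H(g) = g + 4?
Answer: 972196/81 ≈ 12002.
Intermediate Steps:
h = -4/9 (h = 4/(-9) = 4*(-⅑) = -4/9 ≈ -0.44444)
H(g) = 4 + g
(106 + H(h))² = (106 + (4 - 4/9))² = (106 + 32/9)² = (986/9)² = 972196/81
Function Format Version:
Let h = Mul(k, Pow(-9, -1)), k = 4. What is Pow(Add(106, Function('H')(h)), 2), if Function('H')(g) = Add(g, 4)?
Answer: Rational(972196, 81) ≈ 12002.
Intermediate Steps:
h = Rational(-4, 9) (h = Mul(4, Pow(-9, -1)) = Mul(4, Rational(-1, 9)) = Rational(-4, 9) ≈ -0.44444)
Function('H')(g) = Add(4, g)
Pow(Add(106, Function('H')(h)), 2) = Pow(Add(106, Add(4, Rational(-4, 9))), 2) = Pow(Add(106, Rational(32, 9)), 2) = Pow(Rational(986, 9), 2) = Rational(972196, 81)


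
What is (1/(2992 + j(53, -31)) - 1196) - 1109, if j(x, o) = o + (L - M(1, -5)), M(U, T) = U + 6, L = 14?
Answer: -6841239/2968 ≈ -2305.0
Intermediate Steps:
M(U, T) = 6 + U
j(x, o) = 7 + o (j(x, o) = o + (14 - (6 + 1)) = o + (14 - 1*7) = o + (14 - 7) = o + 7 = 7 + o)
(1/(2992 + j(53, -31)) - 1196) - 1109 = (1/(2992 + (7 - 31)) - 1196) - 1109 = (1/(2992 - 24) - 1196) - 1109 = (1/2968 - 1196) - 1109 = -3549727/2968 - 1109 = -6841239/2968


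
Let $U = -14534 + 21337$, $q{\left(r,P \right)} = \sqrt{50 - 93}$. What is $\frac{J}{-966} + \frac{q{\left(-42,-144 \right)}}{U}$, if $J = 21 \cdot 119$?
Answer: $- \frac{119}{46} + \frac{i \sqrt{43}}{6803} \approx -2.587 + 0.0009639 i$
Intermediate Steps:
$q{\left(r,P \right)} = i \sqrt{43}$ ($q{\left(r,P \right)} = \sqrt{-43} = i \sqrt{43}$)
$U = 6803$
$J = 2499$
$\frac{J}{-966} + \frac{q{\left(-42,-144 \right)}}{U} = \frac{2499}{-966} + \frac{i \sqrt{43}}{6803} = 2499 \left(- \frac{1}{966}\right) + i \sqrt{43} \cdot \frac{1}{6803} = - \frac{119}{46} + \frac{i \sqrt{43}}{6803}$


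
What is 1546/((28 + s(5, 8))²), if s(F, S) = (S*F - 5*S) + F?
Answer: 1546/1089 ≈ 1.4197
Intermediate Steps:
s(F, S) = F - 5*S + F*S (s(F, S) = (F*S - 5*S) + F = (-5*S + F*S) + F = F - 5*S + F*S)
1546/((28 + s(5, 8))²) = 1546/((28 + (5 - 5*8 + 5*8))²) = 1546/((28 + (5 - 40 + 40))²) = 1546/((28 + 5)²) = 1546/(33²) = 1546/1089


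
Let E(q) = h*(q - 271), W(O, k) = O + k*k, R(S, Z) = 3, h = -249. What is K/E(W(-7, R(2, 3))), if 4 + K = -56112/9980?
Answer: -24008/167117595 ≈ -0.00014366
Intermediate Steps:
W(O, k) = O + k²
E(q) = 67479 - 249*q (E(q) = -249*(q - 271) = -249*(-271 + q) = 67479 - 249*q)
K = -24008/2495 (K = -4 - 56112/9980 = -4 - 56112*1/9980 = -4 - 14028/2495 = -24008/2495 ≈ -9.6224)
K/E(W(-7, R(2, 3))) = -24008/(2495*(67479 - 249*(-7 + 3²))) = -24008/(2495*(67479 - 249*(-7 + 9))) = -24008/(2495*(67479 - 249*2)) = -24008/(2495*(67479 - 498)) = -24008/2495/66981 = -24008/2495*1/66981 = -24008/167117595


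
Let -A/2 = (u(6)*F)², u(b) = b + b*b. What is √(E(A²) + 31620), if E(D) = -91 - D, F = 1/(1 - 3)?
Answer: I*√746395 ≈ 863.94*I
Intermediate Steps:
u(b) = b + b²
F = -½ (F = 1/(-2) = -½ ≈ -0.50000)
A = -882 (A = -2*9*(1 + 6)² = -2*((6*7)*(-½))² = -2*(42*(-½))² = -2*(-21)² = -2*441 = -882)
√(E(A²) + 31620) = √((-91 - 1*(-882)²) + 31620) = √((-91 - 1*777924) + 31620) = √((-91 - 777924) + 31620) = √(-778015 + 31620) = √(-746395) = I*√746395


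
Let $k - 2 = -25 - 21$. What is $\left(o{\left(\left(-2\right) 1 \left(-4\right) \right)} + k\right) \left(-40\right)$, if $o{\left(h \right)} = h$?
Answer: $1440$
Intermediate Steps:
$k = -44$ ($k = 2 - 46 = -44$)
$\left(o{\left(\left(-2\right) 1 \left(-4\right) \right)} + k\right) \left(-40\right) = \left(\left(-2\right) 1 \left(-4\right) - 44\right) \left(-40\right) = \left(\left(-2\right) \left(-4\right) - 44\right) \left(-40\right) = \left(8 - 44\right) \left(-40\right) = \left(-36\right) \left(-40\right) = 1440$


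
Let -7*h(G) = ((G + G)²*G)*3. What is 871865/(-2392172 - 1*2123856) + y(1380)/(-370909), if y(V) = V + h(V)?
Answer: 12947186686666775/1065931636924 ≈ 12146.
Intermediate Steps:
h(G) = -12*G³/7 (h(G) = -(G + G)²*G*3/7 = -(2*G)²*G*3/7 = -(4*G²)*G*3/7 = -4*G³*3/7 = -12*G³/7)
y(V) = V - 12*V³/7
871865/(-2392172 - 1*2123856) + y(1380)/(-370909) = 871865/(-2392172 - 1*2123856) + (1380 - 12/7*1380³)/(-370909) = 871865/(-2392172 - 2123856) + (1380 - 12/7*2628072000)*(-1/370909) = 871865/(-4516028) + (1380 - 31536864000/7)*(-1/370909) = 871865*(-1/4516028) - 31536854340/7*(-1/370909) = -871865/4516028 + 31536854340/2596363 = 12947186686666775/1065931636924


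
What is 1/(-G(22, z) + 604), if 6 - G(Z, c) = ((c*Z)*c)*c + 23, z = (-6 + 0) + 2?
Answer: -1/787 ≈ -0.0012706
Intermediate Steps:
z = -4 (z = -6 + 2 = -4)
G(Z, c) = -17 - Z*c³ (G(Z, c) = 6 - (((c*Z)*c)*c + 23) = 6 - (((Z*c)*c)*c + 23) = 6 - ((Z*c²)*c + 23) = 6 - (Z*c³ + 23) = 6 - (23 + Z*c³) = 6 + (-23 - Z*c³) = -17 - Z*c³)
1/(-G(22, z) + 604) = 1/(-(-17 - 1*22*(-4)³) + 604) = 1/(-(-17 - 1*22*(-64)) + 604) = 1/(-(-17 + 1408) + 604) = 1/(-1*1391 + 604) = 1/(-1391 + 604) = 1/(-787) = -1/787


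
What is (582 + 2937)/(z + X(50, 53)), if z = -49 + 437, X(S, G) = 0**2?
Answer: 3519/388 ≈ 9.0696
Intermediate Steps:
X(S, G) = 0
z = 388
(582 + 2937)/(z + X(50, 53)) = (582 + 2937)/(388 + 0) = 3519/388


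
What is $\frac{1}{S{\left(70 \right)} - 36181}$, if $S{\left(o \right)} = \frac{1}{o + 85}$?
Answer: $- \frac{155}{5608054} \approx -2.7639 \cdot 10^{-5}$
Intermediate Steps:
$S{\left(o \right)} = \frac{1}{85 + o}$
$\frac{1}{S{\left(70 \right)} - 36181} = \frac{1}{\frac{1}{85 + 70} - 36181} = \frac{1}{\frac{1}{155} - 36181} = \frac{1}{- \frac{5608054}{155}} = - \frac{155}{5608054}$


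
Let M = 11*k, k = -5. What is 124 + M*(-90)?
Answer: 5074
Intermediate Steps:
M = -55 (M = 11*(-5) = -55)
124 + M*(-90) = 124 - 55*(-90) = 124 + 4950 = 5074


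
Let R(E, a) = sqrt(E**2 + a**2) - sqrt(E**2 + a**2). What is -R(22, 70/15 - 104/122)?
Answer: 0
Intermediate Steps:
R(E, a) = 0
-R(22, 70/15 - 104/122) = -1*0 = 0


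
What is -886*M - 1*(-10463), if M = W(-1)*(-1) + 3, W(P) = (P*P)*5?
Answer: 12235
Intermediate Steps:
W(P) = 5*P² (W(P) = P²*5 = 5*P²)
M = -2 (M = (5*(-1)²)*(-1) + 3 = (5*1)*(-1) + 3 = 5*(-1) + 3 = -5 + 3 = -2)
-886*M - 1*(-10463) = -886*(-2) - 1*(-10463) = 1772 + 10463 = 12235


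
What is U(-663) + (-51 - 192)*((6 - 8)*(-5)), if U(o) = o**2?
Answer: 437139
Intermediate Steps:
U(-663) + (-51 - 192)*((6 - 8)*(-5)) = (-663)**2 + (-51 - 192)*((6 - 8)*(-5)) = 439569 - (-486)*(-5) = 439569 - 243*10 = 439569 - 2430 = 437139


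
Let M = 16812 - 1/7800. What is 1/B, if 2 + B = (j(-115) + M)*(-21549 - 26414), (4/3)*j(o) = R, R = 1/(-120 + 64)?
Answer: -218400/176107562792461 ≈ -1.2402e-9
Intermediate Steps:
M = 131133599/7800 (M = 16812 - 1*1/7800 = 16812 - 1/7800 = 131133599/7800 ≈ 16812.)
R = -1/56 (R = 1/(-56) = -1/56 ≈ -0.017857)
j(o) = -3/224 (j(o) = (¾)*(-1/56) = -3/224)
B = -176107562792461/218400 (B = -2 + (-3/224 + 131133599/7800)*(-21549 - 26414) = -2 + (3671737847/218400)*(-47963) = -2 - 176107562355661/218400 = -176107562792461/218400 ≈ -8.0635e+8)
1/B = 1/(-176107562792461/218400) = -218400/176107562792461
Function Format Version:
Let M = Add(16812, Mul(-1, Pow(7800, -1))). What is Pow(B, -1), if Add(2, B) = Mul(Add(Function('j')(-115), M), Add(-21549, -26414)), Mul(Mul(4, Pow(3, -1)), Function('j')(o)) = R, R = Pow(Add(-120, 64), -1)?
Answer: Rational(-218400, 176107562792461) ≈ -1.2402e-9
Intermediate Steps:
M = Rational(131133599, 7800) (M = Add(16812, Mul(-1, Rational(1, 7800))) = Add(16812, Rational(-1, 7800)) = Rational(131133599, 7800) ≈ 16812.)
R = Rational(-1, 56) (R = Pow(-56, -1) = Rational(-1, 56) ≈ -0.017857)
Function('j')(o) = Rational(-3, 224) (Function('j')(o) = Mul(Rational(3, 4), Rational(-1, 56)) = Rational(-3, 224))
B = Rational(-176107562792461, 218400) (B = Add(-2, Mul(Add(Rational(-3, 224), Rational(131133599, 7800)), Add(-21549, -26414))) = Add(-2, Mul(Rational(3671737847, 218400), -47963)) = Add(-2, Rational(-176107562355661, 218400)) = Rational(-176107562792461, 218400) ≈ -8.0635e+8)
Pow(B, -1) = Pow(Rational(-176107562792461, 218400), -1) = Rational(-218400, 176107562792461)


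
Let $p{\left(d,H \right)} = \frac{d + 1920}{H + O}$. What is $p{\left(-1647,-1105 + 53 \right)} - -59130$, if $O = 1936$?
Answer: $\frac{4020861}{68} \approx 59130.0$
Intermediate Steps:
$p{\left(d,H \right)} = \frac{1920 + d}{1936 + H}$ ($p{\left(d,H \right)} = \frac{d + 1920}{H + 1936} = \frac{1920 + d}{1936 + H}$)
$p{\left(-1647,-1105 + 53 \right)} - -59130 = \frac{1920 - 1647}{1936 + \left(-1105 + 53\right)} - -59130 = \frac{1}{1936 - 1052} \cdot 273 + 59130 = \frac{1}{884} \cdot 273 + 59130 = \frac{21}{68} + 59130 = \frac{4020861}{68}$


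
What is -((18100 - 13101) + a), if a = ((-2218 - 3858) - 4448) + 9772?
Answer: -4247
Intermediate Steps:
a = -752 (a = (-6076 - 4448) + 9772 = -10524 + 9772 = -752)
-((18100 - 13101) + a) = -((18100 - 13101) - 752) = -(4999 - 752) = -1*4247 = -4247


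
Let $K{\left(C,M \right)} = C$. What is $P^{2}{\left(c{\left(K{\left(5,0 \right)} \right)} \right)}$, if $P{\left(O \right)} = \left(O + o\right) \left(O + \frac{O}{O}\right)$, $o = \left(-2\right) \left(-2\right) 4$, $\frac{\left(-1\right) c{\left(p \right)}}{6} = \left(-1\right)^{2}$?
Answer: $2500$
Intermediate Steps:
$c{\left(p \right)} = -6$ ($c{\left(p \right)} = - 6 \left(-1\right)^{2} = \left(-6\right) 1 = -6$)
$o = 16$ ($o = 4 \cdot 4 = 16$)
$P{\left(O \right)} = \left(1 + O\right) \left(16 + O\right)$ ($P{\left(O \right)} = \left(O + 16\right) \left(O + \frac{O}{O}\right) = \left(16 + O\right) \left(O + 1\right) = \left(16 + O\right) \left(1 + O\right) = \left(1 + O\right) \left(16 + O\right)$)
$P^{2}{\left(c{\left(K{\left(5,0 \right)} \right)} \right)} = \left(16 + \left(-6\right)^{2} + 17 \left(-6\right)\right)^{2} = \left(16 + 36 - 102\right)^{2} = \left(-50\right)^{2} = 2500$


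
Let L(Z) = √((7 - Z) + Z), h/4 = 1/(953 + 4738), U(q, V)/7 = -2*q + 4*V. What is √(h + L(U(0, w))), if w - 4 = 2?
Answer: √(22764 + 32387481*√7)/5691 ≈ 1.6268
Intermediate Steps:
w = 6 (w = 4 + 2 = 6)
U(q, V) = -14*q + 28*V (U(q, V) = 7*(-2*q + 4*V) = -14*q + 28*V)
h = 4/5691 (h = 4/(953 + 4738) = 4/5691 ≈ 0.00070286)
L(Z) = √7
√(h + L(U(0, w))) = √(4/5691 + √7)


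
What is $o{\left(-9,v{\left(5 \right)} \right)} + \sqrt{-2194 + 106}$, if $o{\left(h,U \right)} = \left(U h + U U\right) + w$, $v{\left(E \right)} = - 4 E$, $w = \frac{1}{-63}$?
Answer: $\frac{36539}{63} + 6 i \sqrt{58} \approx 579.98 + 45.695 i$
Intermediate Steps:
$w = - \frac{1}{63} \approx -0.015873$
$o{\left(h,U \right)} = - \frac{1}{63} + U^{2} + U h$ ($o{\left(h,U \right)} = \left(U h + U U\right) - \frac{1}{63} = \left(U h + U^{2}\right) - \frac{1}{63} = \left(U^{2} + U h\right) - \frac{1}{63} = - \frac{1}{63} + U^{2} + U h$)
$o{\left(-9,v{\left(5 \right)} \right)} + \sqrt{-2194 + 106} = \left(- \frac{1}{63} + \left(\left(-4\right) 5\right)^{2} + \left(-4\right) 5 \left(-9\right)\right) + \sqrt{-2194 + 106} = \left(- \frac{1}{63} + \left(-20\right)^{2} - -180\right) + \sqrt{-2088} = \left(- \frac{1}{63} + 400 + 180\right) + 6 i \sqrt{58} = \frac{36539}{63} + 6 i \sqrt{58}$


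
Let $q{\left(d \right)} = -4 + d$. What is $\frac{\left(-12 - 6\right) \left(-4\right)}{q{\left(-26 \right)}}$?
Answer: $- \frac{12}{5} \approx -2.4$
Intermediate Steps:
$\frac{\left(-12 - 6\right) \left(-4\right)}{q{\left(-26 \right)}} = \frac{\left(-12 - 6\right) \left(-4\right)}{-4 - 26} = \frac{\left(-18\right) \left(-4\right)}{-30} = 72 \left(- \frac{1}{30}\right) = - \frac{12}{5}$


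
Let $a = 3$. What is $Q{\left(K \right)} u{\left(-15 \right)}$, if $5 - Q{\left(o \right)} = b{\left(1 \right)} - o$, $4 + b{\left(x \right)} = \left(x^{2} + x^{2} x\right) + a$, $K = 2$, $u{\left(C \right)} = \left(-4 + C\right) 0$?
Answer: $0$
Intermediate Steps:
$u{\left(C \right)} = 0$
$b{\left(x \right)} = -1 + x^{2} + x^{3}$ ($b{\left(x \right)} = -4 + \left(\left(x^{2} + x^{2} x\right) + 3\right) = -4 + \left(\left(x^{2} + x^{3}\right) + 3\right) = -4 + \left(3 + x^{2} + x^{3}\right) = -1 + x^{2} + x^{3}$)
$Q{\left(o \right)} = 4 + o$ ($Q{\left(o \right)} = 5 - \left(\left(-1 + 1^{2} + 1^{3}\right) - o\right) = 5 - \left(\left(-1 + 1 + 1\right) - o\right) = 5 - \left(1 - o\right) = 5 + \left(-1 + o\right) = 4 + o$)
$Q{\left(K \right)} u{\left(-15 \right)} = \left(4 + 2\right) 0 = 6 \cdot 0 = 0$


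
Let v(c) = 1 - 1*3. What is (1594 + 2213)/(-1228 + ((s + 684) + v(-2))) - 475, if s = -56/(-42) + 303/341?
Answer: -268129936/556285 ≈ -482.00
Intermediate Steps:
v(c) = -2 (v(c) = 1 - 3 = -2)
s = 2273/1023 (s = -56*(-1/42) + 303*(1/341) = 4/3 + 303/341 = 2273/1023 ≈ 2.2219)
(1594 + 2213)/(-1228 + ((s + 684) + v(-2))) - 475 = (1594 + 2213)/(-1228 + ((2273/1023 + 684) - 2)) - 475 = 3807/(-1228 + (702005/1023 - 2)) - 475 = 3807/(-1228 + 699959/1023) - 475 = 3807/(-556285/1023) - 475 = 3807*(-1023/556285) - 475 = -3894561/556285 - 475 = -268129936/556285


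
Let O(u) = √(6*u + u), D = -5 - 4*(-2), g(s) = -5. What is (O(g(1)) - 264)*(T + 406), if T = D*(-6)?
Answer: -102432 + 388*I*√35 ≈ -1.0243e+5 + 2295.4*I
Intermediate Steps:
D = 3 (D = -5 + 8 = 3)
O(u) = √7*√u (O(u) = √(7*u) = √7*√u)
T = -18 (T = 3*(-6) = -18)
(O(g(1)) - 264)*(T + 406) = (√7*√(-5) - 264)*(-18 + 406) = (√7*(I*√5) - 264)*388 = (I*√35 - 264)*388 = (-264 + I*√35)*388 = -102432 + 388*I*√35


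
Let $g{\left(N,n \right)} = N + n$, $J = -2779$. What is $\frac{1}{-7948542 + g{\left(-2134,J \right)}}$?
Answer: $- \frac{1}{7953455} \approx -1.2573 \cdot 10^{-7}$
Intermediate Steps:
$\frac{1}{-7948542 + g{\left(-2134,J \right)}} = \frac{1}{-7948542 - 4913} = \frac{1}{-7953455} = - \frac{1}{7953455}$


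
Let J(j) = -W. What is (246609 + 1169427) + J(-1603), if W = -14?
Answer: 1416050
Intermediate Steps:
J(j) = 14 (J(j) = -1*(-14) = 14)
(246609 + 1169427) + J(-1603) = (246609 + 1169427) + 14 = 1416036 + 14 = 1416050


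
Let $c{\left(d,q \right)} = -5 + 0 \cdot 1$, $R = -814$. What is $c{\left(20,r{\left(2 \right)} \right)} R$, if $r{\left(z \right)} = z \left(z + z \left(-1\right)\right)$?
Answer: $4070$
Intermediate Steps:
$r{\left(z \right)} = 0$ ($r{\left(z \right)} = z \left(z - z\right) = z 0 = 0$)
$c{\left(d,q \right)} = -5$ ($c{\left(d,q \right)} = -5 + 0 = -5$)
$c{\left(20,r{\left(2 \right)} \right)} R = \left(-5\right) \left(-814\right) = 4070$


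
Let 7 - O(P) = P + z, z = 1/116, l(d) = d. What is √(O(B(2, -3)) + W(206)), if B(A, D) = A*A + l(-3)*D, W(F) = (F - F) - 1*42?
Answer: I*√161501/58 ≈ 6.9288*I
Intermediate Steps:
W(F) = -42 (W(F) = 0 - 42 = -42)
z = 1/116 ≈ 0.0086207
B(A, D) = A² - 3*D (B(A, D) = A*A - 3*D = A² - 3*D)
O(P) = 811/116 - P (O(P) = 7 - (P + 1/116) = 7 - (1/116 + P) = 7 + (-1/116 - P) = 811/116 - P)
√(O(B(2, -3)) + W(206)) = √((811/116 - (2² - 3*(-3))) - 42) = √((811/116 - (4 + 9)) - 42) = √((811/116 - 1*13) - 42) = √((811/116 - 13) - 42) = √(-697/116 - 42) = √(-5569/116) = I*√161501/58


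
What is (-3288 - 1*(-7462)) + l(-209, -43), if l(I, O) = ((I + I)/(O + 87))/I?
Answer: 91829/22 ≈ 4174.0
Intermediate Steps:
l(I, O) = 2/(87 + O) (l(I, O) = ((2*I)/(87 + O))/I = (2*I/(87 + O))/I = 2/(87 + O))
(-3288 - 1*(-7462)) + l(-209, -43) = (-3288 - 1*(-7462)) + 2/(87 - 43) = (-3288 + 7462) + 2/44 = 4174 + 2*(1/44) = 4174 + 1/22 = 91829/22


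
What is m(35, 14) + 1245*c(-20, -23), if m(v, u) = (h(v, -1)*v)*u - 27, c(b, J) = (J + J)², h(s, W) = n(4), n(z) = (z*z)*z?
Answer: 2665753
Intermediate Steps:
n(z) = z³ (n(z) = z²*z = z³)
h(s, W) = 64 (h(s, W) = 4³ = 64)
c(b, J) = 4*J² (c(b, J) = (2*J)² = 4*J²)
m(v, u) = -27 + 64*u*v (m(v, u) = (64*v)*u - 27 = 64*u*v - 27 = -27 + 64*u*v)
m(35, 14) + 1245*c(-20, -23) = (-27 + 64*14*35) + 1245*(4*(-23)²) = (-27 + 31360) + 1245*(4*529) = 31333 + 1245*2116 = 31333 + 2634420 = 2665753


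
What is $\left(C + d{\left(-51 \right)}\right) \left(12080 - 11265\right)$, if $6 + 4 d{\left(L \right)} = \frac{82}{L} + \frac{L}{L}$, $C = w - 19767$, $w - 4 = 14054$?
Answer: $- \frac{949452995}{204} \approx -4.6542 \cdot 10^{6}$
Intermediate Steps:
$w = 14058$ ($w = 4 + 14054 = 14058$)
$C = -5709$ ($C = 14058 - 19767 = -5709$)
$d{\left(L \right)} = - \frac{5}{4} + \frac{41}{2 L}$ ($d{\left(L \right)} = - \frac{3}{2} + \frac{\frac{82}{L} + \frac{L}{L}}{4} = - \frac{3}{2} + \frac{\frac{82}{L} + 1}{4} = - \frac{3}{2} + \frac{1 + \frac{82}{L}}{4} = - \frac{3}{2} + \left(\frac{1}{4} + \frac{41}{2 L}\right) = - \frac{5}{4} + \frac{41}{2 L}$)
$\left(C + d{\left(-51 \right)}\right) \left(12080 - 11265\right) = \left(-5709 + \frac{82 - -255}{4 \left(-51\right)}\right) \left(12080 - 11265\right) = \left(-5709 + \frac{1}{4} \left(- \frac{1}{51}\right) \left(82 + 255\right)\right) 815 = \left(-5709 + \frac{1}{4} \left(- \frac{1}{51}\right) 337\right) 815 = \left(-5709 - \frac{337}{204}\right) 815 = \left(- \frac{1164973}{204}\right) 815 = - \frac{949452995}{204}$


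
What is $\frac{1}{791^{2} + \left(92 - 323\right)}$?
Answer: $\frac{1}{625450} \approx 1.5988 \cdot 10^{-6}$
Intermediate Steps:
$\frac{1}{791^{2} + \left(92 - 323\right)} = \frac{1}{625681 + \left(92 - 323\right)} = \frac{1}{625681 - 231} = \frac{1}{625450}$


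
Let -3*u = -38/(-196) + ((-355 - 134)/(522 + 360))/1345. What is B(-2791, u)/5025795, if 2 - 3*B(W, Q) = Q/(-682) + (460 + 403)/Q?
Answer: 207100818903615929/233299638881942475150 ≈ 0.00088770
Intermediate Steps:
u = -38251/593145 (u = -(-38/(-196) + ((-355 - 134)/(522 + 360))/1345)/3 = -(-38*(-1/196) - 489/882*(1/1345))/3 = -(19/98 - 489*1/882*(1/1345))/3 = -(19/98 - 163/294*1/1345)/3 = -(19/98 - 163/395430)/3 = -⅓*38251/197715 = -38251/593145 ≈ -0.064488)
B(W, Q) = ⅔ - 863/(3*Q) + Q/2046 (B(W, Q) = ⅔ - (Q/(-682) + (460 + 403)/Q)/3 = ⅔ - (Q*(-1/682) + 863/Q)/3 = ⅔ - (-Q/682 + 863/Q)/3 = ⅔ - (863/Q - Q/682)/3 = ⅔ + (-863/(3*Q) + Q/2046) = ⅔ - 863/(3*Q) + Q/2046)
B(-2791, u)/5025795 = ((-588566 - 38251*(1364 - 38251/593145)/593145)/(2046*(-38251/593145)))/5025795 = ((1/2046)*(-593145/38251)*(-588566 - 38251/593145*809011529/593145))*(1/5025795) = ((1/2046)*(-593145/38251)*(-588566 - 30945499995779/351820991025))*(1/5025795) = ((1/2046)*(-593145/38251)*(-207100818903615929/351820991025))*(1/5025795) = (207100818903615929/46420444702170)*(1/5025795) = 207100818903615929/233299638881942475150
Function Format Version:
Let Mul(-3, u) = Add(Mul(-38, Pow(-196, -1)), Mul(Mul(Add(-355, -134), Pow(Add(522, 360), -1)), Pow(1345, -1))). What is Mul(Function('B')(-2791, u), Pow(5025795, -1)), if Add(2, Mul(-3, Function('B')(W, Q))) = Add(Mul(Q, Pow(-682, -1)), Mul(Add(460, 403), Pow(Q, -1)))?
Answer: Rational(207100818903615929, 233299638881942475150) ≈ 0.00088770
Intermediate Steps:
u = Rational(-38251, 593145) (u = Mul(Rational(-1, 3), Add(Mul(-38, Pow(-196, -1)), Mul(Mul(Add(-355, -134), Pow(Add(522, 360), -1)), Pow(1345, -1)))) = Mul(Rational(-1, 3), Add(Mul(-38, Rational(-1, 196)), Mul(Mul(-489, Pow(882, -1)), Rational(1, 1345)))) = Mul(Rational(-1, 3), Add(Rational(19, 98), Mul(Mul(-489, Rational(1, 882)), Rational(1, 1345)))) = Mul(Rational(-1, 3), Add(Rational(19, 98), Mul(Rational(-163, 294), Rational(1, 1345)))) = Mul(Rational(-1, 3), Add(Rational(19, 98), Rational(-163, 395430))) = Mul(Rational(-1, 3), Rational(38251, 197715)) = Rational(-38251, 593145) ≈ -0.064488)
Function('B')(W, Q) = Add(Rational(2, 3), Mul(Rational(-863, 3), Pow(Q, -1)), Mul(Rational(1, 2046), Q)) (Function('B')(W, Q) = Add(Rational(2, 3), Mul(Rational(-1, 3), Add(Mul(Q, Pow(-682, -1)), Mul(Add(460, 403), Pow(Q, -1))))) = Add(Rational(2, 3), Mul(Rational(-1, 3), Add(Mul(Q, Rational(-1, 682)), Mul(863, Pow(Q, -1))))) = Add(Rational(2, 3), Mul(Rational(-1, 3), Add(Mul(Rational(-1, 682), Q), Mul(863, Pow(Q, -1))))) = Add(Rational(2, 3), Mul(Rational(-1, 3), Add(Mul(863, Pow(Q, -1)), Mul(Rational(-1, 682), Q)))) = Add(Rational(2, 3), Add(Mul(Rational(-863, 3), Pow(Q, -1)), Mul(Rational(1, 2046), Q))) = Add(Rational(2, 3), Mul(Rational(-863, 3), Pow(Q, -1)), Mul(Rational(1, 2046), Q)))
Mul(Function('B')(-2791, u), Pow(5025795, -1)) = Mul(Mul(Rational(1, 2046), Pow(Rational(-38251, 593145), -1), Add(-588566, Mul(Rational(-38251, 593145), Add(1364, Rational(-38251, 593145))))), Pow(5025795, -1)) = Mul(Mul(Rational(1, 2046), Rational(-593145, 38251), Add(-588566, Mul(Rational(-38251, 593145), Rational(809011529, 593145)))), Rational(1, 5025795)) = Mul(Mul(Rational(1, 2046), Rational(-593145, 38251), Add(-588566, Rational(-30945499995779, 351820991025))), Rational(1, 5025795)) = Mul(Mul(Rational(1, 2046), Rational(-593145, 38251), Rational(-207100818903615929, 351820991025)), Rational(1, 5025795)) = Mul(Rational(207100818903615929, 46420444702170), Rational(1, 5025795)) = Rational(207100818903615929, 233299638881942475150)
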